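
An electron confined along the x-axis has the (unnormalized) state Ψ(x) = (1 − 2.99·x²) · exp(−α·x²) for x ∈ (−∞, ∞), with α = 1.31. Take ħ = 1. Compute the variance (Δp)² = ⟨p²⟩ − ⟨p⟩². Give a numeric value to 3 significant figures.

6.93

Compute ⟨p⟩ and ⟨p²⟩ separately; (Δp)² = ⟨p²⟩ − ⟨p⟩².
Expand each integrand as polynomial × e^(−2αx²) and use ∫x^(2j)·e^(−2αx²) dx = (2j−1)!!/(4α)^j · √(π/(2α)), odd powers → 0; here √(π/(2α)) = 1.0950. Differentiate with the product rule, d/dx e^(−αx²) = −2αx·e^(−αx²).
Normalization: ∫|Ψ|² dx = 0.91497.
⟨p⟩ = 0.0000 and ⟨p²⟩ = 6.9303.
(Δp)² = 6.9303 − (0.0000)² = 6.9303.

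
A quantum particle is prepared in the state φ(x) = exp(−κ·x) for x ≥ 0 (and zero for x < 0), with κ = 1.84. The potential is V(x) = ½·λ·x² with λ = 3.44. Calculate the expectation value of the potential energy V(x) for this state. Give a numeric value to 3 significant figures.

0.254

⟨V⟩ = ∫ V(x)·|φ|² dx / ∫|φ|² dx.
Every integrand reduces to terms xʲ·e^(−2κx) on [0, ∞); use ∫₀^∞ xʲ·e^(−2κx) dx = j!/(2κ)^(j+1).
State is unnormalized: ∫|φ|² dx = 0.27174, and ∫φ*·V(x)·φ dx = 0.069026, so ⟨V⟩ = 0.069026 / 0.27174.
⟨V⟩ = 0.25402.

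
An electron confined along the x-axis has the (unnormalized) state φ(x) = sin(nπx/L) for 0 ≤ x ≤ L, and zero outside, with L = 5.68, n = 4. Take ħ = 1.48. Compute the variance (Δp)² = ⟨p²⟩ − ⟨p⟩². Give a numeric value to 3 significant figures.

10.7

Compute ⟨p⟩ and ⟨p²⟩ separately; (Δp)² = ⟨p²⟩ − ⟨p⟩².
d/dx sin(nπx/L) = (nπ/L)·cos(nπx/L) and d²/dx² sin(nπx/L) = −(nπ/L)²·sin(nπx/L); on 0 ≤ x ≤ L, ∫sin²(nπx/L) dx = L/2 and ∫sin(nπx/L)·cos(nπx/L) dx = 0.
Normalization: ∫|φ|² dx = 2.8400.
⟨p⟩ = 0.0000 and ⟨p²⟩ = 10.721.
(Δp)² = 10.721 − (0.0000)² = 10.721.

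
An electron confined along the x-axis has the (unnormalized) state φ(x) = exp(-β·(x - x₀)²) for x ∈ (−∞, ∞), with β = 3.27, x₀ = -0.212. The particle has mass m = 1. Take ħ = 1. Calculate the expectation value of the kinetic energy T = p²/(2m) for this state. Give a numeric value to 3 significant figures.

1.64

T = −(ħ²/2m) d²/dx², so ⟨T⟩ = −(ħ²/2m) ∫ φ*·φ'' dx / ∫|φ|² dx; with m = 1.
Gaussian moments (u = x − x₀): ∫u^(2j)·e^(−2βu²) du = (2j−1)!!/(4β)^j · √(π/(2β)), odd powers integrate to 0; here √(π/(2β)) = 0.69308. Derivatives: d/dx e^(−βu²) = −2βu·e^(−βu²), d²/dx² e^(−βu²) = (4β²u² − 2β)·e^(−βu²).
State is unnormalized: ∫|φ|² dx = 0.69308, and ∫φ*·(−ħ²/2m · φ'') dx = 1.1332, so ⟨T⟩ = 1.1332 / 0.69308.
⟨T⟩ = 1.6350.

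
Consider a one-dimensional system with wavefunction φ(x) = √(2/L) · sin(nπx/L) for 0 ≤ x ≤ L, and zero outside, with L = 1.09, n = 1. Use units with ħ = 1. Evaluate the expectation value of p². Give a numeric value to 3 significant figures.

p² φ = −ħ² d²φ/dx²; ⟨p²⟩ = −ħ² ∫ φ*·φ'' dx.
d/dx sin(nπx/L) = (nπ/L)·cos(nπx/L) and d²/dx² sin(nπx/L) = −(nπ/L)²·sin(nπx/L); on 0 ≤ x ≤ L, ∫sin²(nπx/L) dx = L/2 and ∫sin(nπx/L)·cos(nπx/L) dx = 0.
⟨p²⟩ = 8.3070.

8.31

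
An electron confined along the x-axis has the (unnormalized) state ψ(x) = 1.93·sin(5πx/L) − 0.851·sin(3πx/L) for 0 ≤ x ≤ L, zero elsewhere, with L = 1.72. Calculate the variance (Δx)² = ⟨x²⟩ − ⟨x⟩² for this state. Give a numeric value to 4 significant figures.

Compute ⟨x⟩ and ⟨x²⟩ separately, then (Δx)² = ⟨x²⟩ − ⟨x⟩².
On 0 ≤ x ≤ L (j ≠ l): ∫sin²(jπx/L) dx = L/2, ∫sin(jπx/L)·sin(lπx/L) dx = 0; diagonal moments ∫x·sin²(jπx/L) dx = L²/4, ∫x²·sin²(jπx/L) dx = L³·(1/6 − 1/(4j²π²)); cross terms ∫x·sin(jπx/L)·sin(lπx/L) dx = 0 for j + l even and −4jlL²/(π²(j² − l²)²) for j + l odd, ∫x²·sin(jπx/L)·sin(lπx/L) dx = (−1)^(j+l)·4jlL³/(π²(j² − l²)²); higher powers the same way via product-to-sum and parts.
Normalization: ∫|ψ|² dx = 3.8262.
⟨x⟩ = 0.86000 and ⟨x²⟩ = 0.87466.
(Δx)² = 0.87466 − (0.86000)² = 0.13506.

0.1351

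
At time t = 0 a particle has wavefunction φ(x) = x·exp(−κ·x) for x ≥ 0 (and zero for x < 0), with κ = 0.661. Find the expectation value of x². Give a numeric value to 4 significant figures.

⟨x²⟩ = ∫ x²·|φ|² dx / ∫|φ|² dx (integrals over the domain).
Every integrand reduces to terms xʲ·e^(−2κx) on [0, ∞); use ∫₀^∞ xʲ·e^(−2κx) dx = j!/(2κ)^(j+1).
State is unnormalized: ∫|φ|² dx = 0.86564, and ∫φ*·x²·φ dx = 5.9437, so ⟨x²⟩ = 5.9437 / 0.86564.
⟨x²⟩ = 6.8662.

6.866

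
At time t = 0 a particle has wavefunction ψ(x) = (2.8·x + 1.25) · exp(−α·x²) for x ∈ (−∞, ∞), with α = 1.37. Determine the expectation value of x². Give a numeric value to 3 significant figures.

0.357

⟨x²⟩ = ∫ x²·|ψ|² dx / ∫|ψ|² dx (integrals over the domain).
Expand each integrand as polynomial × e^(−2αx²) and use ∫x^(2j)·e^(−2αx²) dx = (2j−1)!!/(4α)^j · √(π/(2α)), odd powers → 0; here √(π/(2α)) = 1.0708.
State is unnormalized: ∫|ψ|² dx = 3.2050, and ∫ψ*·x²·ψ dx = 1.1439, so ⟨x²⟩ = 1.1439 / 3.2050.
⟨x²⟩ = 0.35693.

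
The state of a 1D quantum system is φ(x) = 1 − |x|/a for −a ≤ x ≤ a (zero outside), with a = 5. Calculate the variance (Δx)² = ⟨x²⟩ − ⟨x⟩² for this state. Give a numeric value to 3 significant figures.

Compute ⟨x⟩ and ⟨x²⟩ separately, then (Δx)² = ⟨x²⟩ − ⟨x⟩².
φ is even, so ∫ over [−a, a] = 2∫₀ᵃ with φ = 1 − x/a there: ∫₀ᵃ (1 − x/a)² dx = a/3, ∫₀ᵃ x²(1 − x/a)² dx = a³/30, ∫₀ᵃ x⁴(1 − x/a)² dx = a⁵/105.
Normalization: ∫|φ|² dx = 3.3333.
⟨x⟩ = 0.0000 and ⟨x²⟩ = 2.5000.
(Δx)² = 2.5000 − (0.0000)² = 2.5000.

2.50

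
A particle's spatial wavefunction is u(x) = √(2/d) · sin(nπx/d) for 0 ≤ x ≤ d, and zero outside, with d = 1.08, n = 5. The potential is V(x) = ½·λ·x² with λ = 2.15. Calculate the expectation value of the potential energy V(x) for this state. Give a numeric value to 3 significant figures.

0.415

⟨V⟩ = ∫ V(x)·|u|² dx.
With sin²θ = (1 − cos2θ)/2 on 0 ≤ x ≤ d: ∫sin²(nπx/d) dx = d/2, ∫x·sin²(nπx/d) dx = d²/4, ∫x²·sin²(nπx/d) dx = d³·(1/6 − 1/(4n²π²)); higher powers xᵏ the same way, integrating xᵏ·cos(2nπx/d) by parts.
⟨V⟩ = 0.41542.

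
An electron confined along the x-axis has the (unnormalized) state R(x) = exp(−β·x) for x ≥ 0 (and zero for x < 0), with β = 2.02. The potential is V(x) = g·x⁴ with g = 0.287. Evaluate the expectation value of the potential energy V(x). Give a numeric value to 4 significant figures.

0.02586

⟨V⟩ = ∫ V(x)·|R|² dx / ∫|R|² dx.
Every integrand reduces to terms xʲ·e^(−2βx) on [0, ∞); use ∫₀^∞ xʲ·e^(−2βx) dx = j!/(2β)^(j+1).
State is unnormalized: ∫|R|² dx = 0.24752, and ∫R*·V(x)·R dx = 0.0064001, so ⟨V⟩ = 0.0064001 / 0.24752.
⟨V⟩ = 0.025856.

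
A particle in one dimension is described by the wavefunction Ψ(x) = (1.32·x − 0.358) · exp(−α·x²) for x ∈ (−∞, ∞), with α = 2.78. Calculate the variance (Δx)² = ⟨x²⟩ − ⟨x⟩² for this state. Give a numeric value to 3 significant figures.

Compute ⟨x⟩ and ⟨x²⟩ separately, then (Δx)² = ⟨x²⟩ − ⟨x⟩².
Expand each integrand as polynomial × e^(−2αx²) and use ∫x^(2j)·e^(−2αx²) dx = (2j−1)!!/(4α)^j · √(π/(2α)), odd powers → 0; here √(π/(2α)) = 0.75169.
Normalization: ∫|Ψ|² dx = 0.21412.
⟨x⟩ = -0.29837 and ⟨x²⟩ = 0.18886.
(Δx)² = 0.18886 − (-0.29837)² = 0.099836.

0.0998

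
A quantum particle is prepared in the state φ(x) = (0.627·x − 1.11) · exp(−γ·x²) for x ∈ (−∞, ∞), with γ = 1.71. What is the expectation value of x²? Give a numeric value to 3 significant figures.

⟨x²⟩ = ∫ x²·|φ|² dx / ∫|φ|² dx (integrals over the domain).
Expand each integrand as polynomial × e^(−2γx²) and use ∫x^(2j)·e^(−2γx²) dx = (2j−1)!!/(4γ)^j · √(π/(2γ)), odd powers → 0; here √(π/(2γ)) = 0.95843.
State is unnormalized: ∫|φ|² dx = 1.2360, and ∫φ*·x²·φ dx = 0.19680, so ⟨x²⟩ = 0.19680 / 1.2360.
⟨x²⟩ = 0.15923.

0.159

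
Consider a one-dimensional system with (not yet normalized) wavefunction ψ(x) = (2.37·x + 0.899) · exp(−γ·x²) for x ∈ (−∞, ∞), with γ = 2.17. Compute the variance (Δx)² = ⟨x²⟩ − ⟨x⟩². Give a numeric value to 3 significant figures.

Compute ⟨x⟩ and ⟨x²⟩ separately, then (Δx)² = ⟨x²⟩ − ⟨x⟩².
Expand each integrand as polynomial × e^(−2γx²) and use ∫x^(2j)·e^(−2γx²) dx = (2j−1)!!/(4γ)^j · √(π/(2γ)), odd powers → 0; here √(π/(2γ)) = 0.85081.
Normalization: ∫|ψ|² dx = 1.2382.
⟨x⟩ = 0.33734 and ⟨x²⟩ = 0.21766.
(Δx)² = 0.21766 − (0.33734)² = 0.10387.

0.104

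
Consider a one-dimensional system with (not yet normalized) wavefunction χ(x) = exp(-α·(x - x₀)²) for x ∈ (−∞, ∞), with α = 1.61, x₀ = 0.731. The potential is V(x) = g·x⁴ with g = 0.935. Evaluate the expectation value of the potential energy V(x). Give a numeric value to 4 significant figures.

0.8001

⟨V⟩ = ∫ V(x)·|χ|² dx / ∫|χ|² dx.
Gaussian moments (u = x − x₀): ∫u^(2j)·e^(−2αu²) du = (2j−1)!!/(4α)^j · √(π/(2α)), odd powers integrate to 0; here √(π/(2α)) = 0.98775.
State is unnormalized: ∫|χ|² dx = 0.98775, and ∫χ*·V(x)·χ dx = 0.79030, so ⟨V⟩ = 0.79030 / 0.98775.
⟨V⟩ = 0.80011.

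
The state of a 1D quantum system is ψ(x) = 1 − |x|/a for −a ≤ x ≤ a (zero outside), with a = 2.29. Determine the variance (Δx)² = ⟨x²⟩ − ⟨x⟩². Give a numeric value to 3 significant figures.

0.524

Compute ⟨x⟩ and ⟨x²⟩ separately, then (Δx)² = ⟨x²⟩ − ⟨x⟩².
ψ is even, so ∫ over [−a, a] = 2∫₀ᵃ with ψ = 1 − x/a there: ∫₀ᵃ (1 − x/a)² dx = a/3, ∫₀ᵃ x²(1 − x/a)² dx = a³/30, ∫₀ᵃ x⁴(1 − x/a)² dx = a⁵/105.
Normalization: ∫|ψ|² dx = 1.5267.
⟨x⟩ = 0.0000 and ⟨x²⟩ = 0.52441.
(Δx)² = 0.52441 − (0.0000)² = 0.52441.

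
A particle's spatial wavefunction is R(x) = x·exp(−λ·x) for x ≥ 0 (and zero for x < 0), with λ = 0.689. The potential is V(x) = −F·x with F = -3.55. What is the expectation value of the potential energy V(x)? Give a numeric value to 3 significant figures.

7.73

⟨V⟩ = ∫ V(x)·|R|² dx / ∫|R|² dx.
Every integrand reduces to terms xʲ·e^(−2λx) on [0, ∞); use ∫₀^∞ xʲ·e^(−2λx) dx = j!/(2λ)^(j+1).
State is unnormalized: ∫|R|² dx = 0.76433, and ∫R*·V(x)·R dx = 5.9072, so ⟨V⟩ = 5.9072 / 0.76433.
⟨V⟩ = 7.7286.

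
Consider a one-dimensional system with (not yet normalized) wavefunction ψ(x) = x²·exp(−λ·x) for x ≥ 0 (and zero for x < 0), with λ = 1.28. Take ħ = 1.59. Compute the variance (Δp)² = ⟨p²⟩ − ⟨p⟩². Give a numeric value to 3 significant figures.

Compute ⟨p⟩ and ⟨p²⟩ separately; (Δp)² = ⟨p²⟩ − ⟨p⟩².
Differentiate x²·exp(−λ·x) with the product rule; every integrand then reduces to terms xʲ·e^(−2λx) on [0, ∞), with ∫₀^∞ xʲ·e^(−2λx) dx = j!/(2λ)^(j+1).
Normalization: ∫|ψ|² dx = 0.21828.
⟨p⟩ = 0.0000 and ⟨p²⟩ = 1.3807.
(Δp)² = 1.3807 − (0.0000)² = 1.3807.

1.38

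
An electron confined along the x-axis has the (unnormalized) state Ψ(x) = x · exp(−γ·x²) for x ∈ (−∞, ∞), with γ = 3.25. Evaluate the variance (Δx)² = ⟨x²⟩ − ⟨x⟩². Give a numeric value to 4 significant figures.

0.2308

Compute ⟨x⟩ and ⟨x²⟩ separately, then (Δx)² = ⟨x²⟩ − ⟨x⟩².
Expand each integrand as polynomial × e^(−2γx²) and use ∫x^(2j)·e^(−2γx²) dx = (2j−1)!!/(4γ)^j · √(π/(2γ)), odd powers → 0; here √(π/(2γ)) = 0.69521.
Normalization: ∫|Ψ|² dx = 0.053478.
⟨x⟩ = 0.0000 and ⟨x²⟩ = 0.23077.
(Δx)² = 0.23077 − (0.0000)² = 0.23077.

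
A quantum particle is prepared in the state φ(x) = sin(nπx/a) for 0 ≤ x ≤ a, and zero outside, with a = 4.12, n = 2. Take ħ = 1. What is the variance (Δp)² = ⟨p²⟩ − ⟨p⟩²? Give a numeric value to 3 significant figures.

Compute ⟨p⟩ and ⟨p²⟩ separately; (Δp)² = ⟨p²⟩ − ⟨p⟩².
d/dx sin(nπx/a) = (nπ/a)·cos(nπx/a) and d²/dx² sin(nπx/a) = −(nπ/a)²·sin(nπx/a); on 0 ≤ x ≤ a, ∫sin²(nπx/a) dx = a/2 and ∫sin(nπx/a)·cos(nπx/a) dx = 0.
Normalization: ∫|φ|² dx = 2.0600.
⟨p⟩ = 0.0000 and ⟨p²⟩ = 2.3258.
(Δp)² = 2.3258 − (0.0000)² = 2.3258.

2.33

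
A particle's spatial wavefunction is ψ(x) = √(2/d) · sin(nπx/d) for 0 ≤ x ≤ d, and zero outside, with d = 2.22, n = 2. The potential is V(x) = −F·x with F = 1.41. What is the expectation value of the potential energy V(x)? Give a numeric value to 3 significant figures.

⟨V⟩ = ∫ V(x)·|ψ|² dx.
With sin²θ = (1 − cos2θ)/2 on 0 ≤ x ≤ d: ∫sin²(nπx/d) dx = d/2, ∫x·sin²(nπx/d) dx = d²/4, ∫x²·sin²(nπx/d) dx = d³·(1/6 − 1/(4n²π²)); higher powers xᵏ the same way, integrating xᵏ·cos(2nπx/d) by parts.
⟨V⟩ = -1.5651.

-1.57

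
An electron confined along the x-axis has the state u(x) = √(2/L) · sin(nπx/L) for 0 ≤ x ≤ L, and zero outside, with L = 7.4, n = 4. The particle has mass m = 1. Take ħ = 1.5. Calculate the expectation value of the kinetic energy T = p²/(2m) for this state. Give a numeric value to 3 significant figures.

3.24

T = −(ħ²/2m) d²/dx², so ⟨T⟩ = −(ħ²/2m) ∫ u*·u'' dx; with m = 1.
d/dx sin(nπx/L) = (nπ/L)·cos(nπx/L) and d²/dx² sin(nπx/L) = −(nπ/L)²·sin(nπx/L); on 0 ≤ x ≤ L, ∫sin²(nπx/L) dx = L/2 and ∫sin(nπx/L)·cos(nπx/L) dx = 0.
⟨T⟩ = 3.2442.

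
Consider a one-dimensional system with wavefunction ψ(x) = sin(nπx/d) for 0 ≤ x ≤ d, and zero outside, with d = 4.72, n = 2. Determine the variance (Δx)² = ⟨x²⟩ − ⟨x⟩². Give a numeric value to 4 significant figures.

Compute ⟨x⟩ and ⟨x²⟩ separately, then (Δx)² = ⟨x²⟩ − ⟨x⟩².
With sin²θ = (1 − cos2θ)/2 on 0 ≤ x ≤ d: ∫sin²(nπx/d) dx = d/2, ∫x·sin²(nπx/d) dx = d²/4, ∫x²·sin²(nπx/d) dx = d³·(1/6 − 1/(4n²π²)); higher powers xᵏ the same way, integrating xᵏ·cos(2nπx/d) by parts.
Normalization: ∫|ψ|² dx = 2.3600.
⟨x⟩ = 2.3600 and ⟨x²⟩ = 7.1440.
(Δx)² = 7.1440 − (2.3600)² = 1.5744.

1.574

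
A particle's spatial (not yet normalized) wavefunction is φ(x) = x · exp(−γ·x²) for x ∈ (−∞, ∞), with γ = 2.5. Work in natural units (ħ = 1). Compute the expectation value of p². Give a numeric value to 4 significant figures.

p² φ = −ħ² d²φ/dx²; ⟨p²⟩ = −ħ² ∫ φ*·φ'' dx / ∫|φ|² dx.
Expand each integrand as polynomial × e^(−2γx²) and use ∫x^(2j)·e^(−2γx²) dx = (2j−1)!!/(4γ)^j · √(π/(2γ)), odd powers → 0; here √(π/(2γ)) = 0.79267. Differentiate with the product rule, d/dx e^(−γx²) = −2γx·e^(−γx²).
State is unnormalized: ∫|φ|² dx = 0.079267, and ∫φ*·(−ħ² φ'') dx = 0.59450, so ⟨p²⟩ = 0.59450 / 0.079267.
⟨p²⟩ = 7.5000.

7.500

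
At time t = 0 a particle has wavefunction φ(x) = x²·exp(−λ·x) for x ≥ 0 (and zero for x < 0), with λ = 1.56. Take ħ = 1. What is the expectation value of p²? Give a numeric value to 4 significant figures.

0.8112

p² φ = −ħ² d²φ/dx²; ⟨p²⟩ = −ħ² ∫ φ*·φ'' dx / ∫|φ|² dx.
Differentiate x²·exp(−λ·x) with the product rule; every integrand then reduces to terms xʲ·e^(−2λx) on [0, ∞), with ∫₀^∞ xʲ·e^(−2λx) dx = j!/(2λ)^(j+1).
State is unnormalized: ∫|φ|² dx = 0.081178, and ∫φ*·(−ħ² φ'') dx = 0.065852, so ⟨p²⟩ = 0.065852 / 0.081178.
⟨p²⟩ = 0.81120.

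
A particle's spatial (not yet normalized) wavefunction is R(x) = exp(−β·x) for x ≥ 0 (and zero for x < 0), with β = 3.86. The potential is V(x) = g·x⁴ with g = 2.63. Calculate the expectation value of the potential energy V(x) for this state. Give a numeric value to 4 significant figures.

⟨V⟩ = ∫ V(x)·|R|² dx / ∫|R|² dx.
Every integrand reduces to terms xʲ·e^(−2βx) on [0, ∞); use ∫₀^∞ xʲ·e^(−2βx) dx = j!/(2β)^(j+1).
State is unnormalized: ∫|R|² dx = 0.12953, and ∫R*·V(x)·R dx = 0.0023019, so ⟨V⟩ = 0.0023019 / 0.12953.
⟨V⟩ = 0.017770.

0.01777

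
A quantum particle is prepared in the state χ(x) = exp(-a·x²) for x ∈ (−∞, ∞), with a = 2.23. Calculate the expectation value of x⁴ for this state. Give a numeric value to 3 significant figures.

0.0377

⟨x⁴⟩ = ∫ x⁴·|χ|² dx / ∫|χ|² dx (integrals over the domain).
Gaussian moments: ∫x^(2j)·e^(−2ax²) dx = (2j−1)!!/(4a)^j · √(π/(2a)), odd powers integrate to 0; here √(π/(2a)) = 0.83928.
State is unnormalized: ∫|χ|² dx = 0.83928, and ∫χ*·x⁴·χ dx = 0.031645, so ⟨x⁴⟩ = 0.031645 / 0.83928.
⟨x⁴⟩ = 0.037704.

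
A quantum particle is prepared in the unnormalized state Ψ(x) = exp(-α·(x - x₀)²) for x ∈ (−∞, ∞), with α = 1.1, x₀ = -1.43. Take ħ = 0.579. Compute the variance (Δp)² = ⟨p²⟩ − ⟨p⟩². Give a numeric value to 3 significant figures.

Compute ⟨p⟩ and ⟨p²⟩ separately; (Δp)² = ⟨p²⟩ − ⟨p⟩².
Gaussian moments (u = x − x₀): ∫u^(2j)·e^(−2αu²) du = (2j−1)!!/(4α)^j · √(π/(2α)), odd powers integrate to 0; here √(π/(2α)) = 1.1950. Derivatives: d/dx e^(−αu²) = −2αu·e^(−αu²), d²/dx² e^(−αu²) = (4α²u² − 2α)·e^(−αu²).
Normalization: ∫|Ψ|² dx = 1.1950.
⟨p⟩ = 0.0000 and ⟨p²⟩ = 0.36877.
(Δp)² = 0.36877 − (0.0000)² = 0.36877.

0.369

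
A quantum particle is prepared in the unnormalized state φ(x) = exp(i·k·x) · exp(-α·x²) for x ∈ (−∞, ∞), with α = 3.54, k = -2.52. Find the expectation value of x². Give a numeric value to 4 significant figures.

0.07062

⟨x²⟩ = ∫ x²·|φ|² dx / ∫|φ|² dx (integrals over the domain).
Gaussian moments: ∫x^(2j)·e^(−2αx²) dx = (2j−1)!!/(4α)^j · √(π/(2α)), odd powers integrate to 0; here √(π/(2α)) = 0.66613.
State is unnormalized: ∫|φ|² dx = 0.66613, and ∫φ*·x²·φ dx = 0.047043, so ⟨x²⟩ = 0.047043 / 0.66613.
⟨x²⟩ = 0.070621.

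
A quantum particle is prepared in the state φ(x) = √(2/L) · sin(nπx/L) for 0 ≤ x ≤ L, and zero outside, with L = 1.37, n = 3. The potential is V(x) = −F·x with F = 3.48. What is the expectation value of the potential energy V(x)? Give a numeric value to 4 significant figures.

⟨V⟩ = ∫ V(x)·|φ|² dx.
With sin²θ = (1 − cos2θ)/2 on 0 ≤ x ≤ L: ∫sin²(nπx/L) dx = L/2, ∫x·sin²(nπx/L) dx = L²/4, ∫x²·sin²(nπx/L) dx = L³·(1/6 − 1/(4n²π²)); higher powers xᵏ the same way, integrating xᵏ·cos(2nπx/L) by parts.
⟨V⟩ = -2.3838.

-2.384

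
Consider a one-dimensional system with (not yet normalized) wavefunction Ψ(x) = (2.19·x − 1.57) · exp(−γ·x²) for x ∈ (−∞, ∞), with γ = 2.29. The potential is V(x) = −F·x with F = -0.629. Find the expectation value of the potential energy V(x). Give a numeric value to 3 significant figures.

-0.158

⟨V⟩ = ∫ V(x)·|Ψ|² dx / ∫|Ψ|² dx.
Expand each integrand as polynomial × e^(−2γx²) and use ∫x^(2j)·e^(−2γx²) dx = (2j−1)!!/(4γ)^j · √(π/(2γ)), odd powers → 0; here √(π/(2γ)) = 0.82821.
State is unnormalized: ∫|Ψ|² dx = 2.4751, and ∫Ψ*·V(x)·Ψ dx = -0.39108, so ⟨V⟩ = -0.39108 / 2.4751.
⟨V⟩ = -0.15801.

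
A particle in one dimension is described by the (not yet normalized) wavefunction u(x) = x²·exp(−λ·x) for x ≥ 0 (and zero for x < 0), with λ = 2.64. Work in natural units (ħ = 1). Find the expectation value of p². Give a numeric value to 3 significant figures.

p² u = −ħ² d²u/dx²; ⟨p²⟩ = −ħ² ∫ u*·u'' dx / ∫|u|² dx.
Differentiate x²·exp(−λ·x) with the product rule; every integrand then reduces to terms xʲ·e^(−2λx) on [0, ∞), with ∫₀^∞ xʲ·e^(−2λx) dx = j!/(2λ)^(j+1).
State is unnormalized: ∫|u|² dx = 0.0058485, and ∫u*·(−ħ² u'') dx = 0.013587, so ⟨p²⟩ = 0.013587 / 0.0058485.
⟨p²⟩ = 2.3232.

2.32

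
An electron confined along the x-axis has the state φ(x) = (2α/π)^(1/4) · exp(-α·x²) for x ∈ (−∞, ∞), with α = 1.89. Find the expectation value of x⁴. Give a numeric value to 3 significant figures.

⟨x⁴⟩ = ∫ x⁴·|φ|² dx (integrals over the domain).
Gaussian moments: ∫x^(2j)·e^(−2αx²) dx = (2j−1)!!/(4α)^j · √(π/(2α)), odd powers integrate to 0; here √(π/(2α)) = 0.91165.
⟨x⁴⟩ = 0.052490.

0.0525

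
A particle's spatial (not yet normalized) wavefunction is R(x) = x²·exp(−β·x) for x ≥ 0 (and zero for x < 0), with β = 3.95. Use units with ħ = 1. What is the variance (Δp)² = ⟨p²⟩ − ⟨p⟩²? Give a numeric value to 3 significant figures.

Compute ⟨p⟩ and ⟨p²⟩ separately; (Δp)² = ⟨p²⟩ − ⟨p⟩².
Differentiate x²·exp(−β·x) with the product rule; every integrand then reduces to terms xʲ·e^(−2βx) on [0, ∞), with ∫₀^∞ xʲ·e^(−2βx) dx = j!/(2β)^(j+1).
Normalization: ∫|R|² dx = 0.00077997.
⟨p⟩ = 0.0000 and ⟨p²⟩ = 5.2008.
(Δp)² = 5.2008 − (0.0000)² = 5.2008.

5.20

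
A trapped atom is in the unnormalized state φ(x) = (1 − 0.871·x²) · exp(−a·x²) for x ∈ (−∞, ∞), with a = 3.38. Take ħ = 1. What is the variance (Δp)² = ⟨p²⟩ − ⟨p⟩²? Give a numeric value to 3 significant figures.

Compute ⟨p⟩ and ⟨p²⟩ separately; (Δp)² = ⟨p²⟩ − ⟨p⟩².
Expand each integrand as polynomial × e^(−2ax²) and use ∫x^(2j)·e^(−2ax²) dx = (2j−1)!!/(4a)^j · √(π/(2a)), odd powers → 0; here √(π/(2a)) = 0.68171. Differentiate with the product rule, d/dx e^(−ax²) = −2ax·e^(−ax²).
Normalization: ∫|φ|² dx = 0.60236.
⟨p⟩ = 0.0000 and ⟨p²⟩ = 4.4292.
(Δp)² = 4.4292 − (0.0000)² = 4.4292.

4.43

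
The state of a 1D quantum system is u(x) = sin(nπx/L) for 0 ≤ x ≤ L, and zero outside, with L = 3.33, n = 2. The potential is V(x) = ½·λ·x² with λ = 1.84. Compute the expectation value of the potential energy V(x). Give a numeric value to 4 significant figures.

⟨V⟩ = ∫ V(x)·|u|² dx / ∫|u|² dx.
With sin²θ = (1 − cos2θ)/2 on 0 ≤ x ≤ L: ∫sin²(nπx/L) dx = L/2, ∫x·sin²(nπx/L) dx = L²/4, ∫x²·sin²(nπx/L) dx = L³·(1/6 − 1/(4n²π²)); higher powers xᵏ the same way, integrating xᵏ·cos(2nπx/L) by parts.
State is unnormalized: ∫|u|² dx = 1.6650, and ∫u*·V(x)·u dx = 5.4469, so ⟨V⟩ = 5.4469 / 1.6650.
⟨V⟩ = 3.2714.

3.271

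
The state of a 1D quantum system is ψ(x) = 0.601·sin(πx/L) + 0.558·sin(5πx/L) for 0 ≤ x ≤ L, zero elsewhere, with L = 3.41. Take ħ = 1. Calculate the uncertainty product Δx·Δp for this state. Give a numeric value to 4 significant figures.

2.727

Δx = √(⟨x²⟩−⟨x⟩²), Δp = √(⟨p²⟩−⟨p⟩²).
On 0 ≤ x ≤ L (j ≠ l): ∫sin²(jπx/L) dx = L/2, ∫sin(jπx/L)·sin(lπx/L) dx = 0; diagonal moments ∫x·sin²(jπx/L) dx = L²/4, ∫x²·sin²(jπx/L) dx = L³·(1/6 − 1/(4j²π²)); cross terms ∫x·sin(jπx/L)·sin(lπx/L) dx = 0 for j + l even and −4jlL²/(π²(j² − l²)²) for j + l odd, ∫x²·sin(jπx/L)·sin(lπx/L) dx = (−1)^(j+l)·4jlL³/(π²(j² − l²)²); higher powers the same way via product-to-sum and parts. d²/dx² sin(jπx/L) = −(jπ/L)²·sin(jπx/L); on 0 ≤ x ≤ L, ∫sin²(jπx/L) dx = L/2 and ∫sin(jπx/L)·sin(lπx/L) dx = 0 for j ≠ l, so only diagonal terms survive in ∫|ψ|² and ∫ψ·ψ″; ∫ψ·ψ′ dx = [ψ²/2] between the walls = 0.
Normalization: ∫|ψ|² dx = 1.1467.
⟨x⟩ = 1.7050, ⟨x²⟩ = 3.6303 ⇒ Δx = 0.85048.
⟨p⟩ = 0.0000, ⟨p²⟩ = 10.279 ⇒ Δp = 3.2061.
Δx·Δp = 2.7268.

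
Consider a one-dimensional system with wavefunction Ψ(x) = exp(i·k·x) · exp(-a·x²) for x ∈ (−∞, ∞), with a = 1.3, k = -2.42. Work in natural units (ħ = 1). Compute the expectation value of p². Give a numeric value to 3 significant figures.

7.16

p² Ψ = −ħ² d²Ψ/dx²; ⟨p²⟩ = −ħ² ∫ Ψ*·Ψ'' dx / ∫|Ψ|² dx.
Gaussian moments: ∫x^(2j)·e^(−2ax²) dx = (2j−1)!!/(4a)^j · √(π/(2a)), odd powers integrate to 0; here √(π/(2a)) = 1.0992. Derivatives: Ψ′ = (ik − 2ax)·Ψ, Ψ″ = ((ik − 2ax)² − 2a)·Ψ; the odd-in-x pieces drop out.
State is unnormalized: ∫|Ψ|² dx = 1.0992, and ∫Ψ*·(−ħ² Ψ'') dx = 7.8665, so ⟨p²⟩ = 7.8665 / 1.0992.
⟨p²⟩ = 7.1564.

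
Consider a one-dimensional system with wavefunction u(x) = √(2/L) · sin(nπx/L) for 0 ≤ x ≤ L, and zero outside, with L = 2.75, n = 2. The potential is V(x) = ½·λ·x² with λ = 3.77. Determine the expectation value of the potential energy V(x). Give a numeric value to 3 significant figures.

⟨V⟩ = ∫ V(x)·|u|² dx.
With sin²θ = (1 − cos2θ)/2 on 0 ≤ x ≤ L: ∫sin²(nπx/L) dx = L/2, ∫x·sin²(nπx/L) dx = L²/4, ∫x²·sin²(nπx/L) dx = L³·(1/6 − 1/(4n²π²)); higher powers xᵏ the same way, integrating xᵏ·cos(2nπx/L) by parts.
⟨V⟩ = 4.5712.

4.57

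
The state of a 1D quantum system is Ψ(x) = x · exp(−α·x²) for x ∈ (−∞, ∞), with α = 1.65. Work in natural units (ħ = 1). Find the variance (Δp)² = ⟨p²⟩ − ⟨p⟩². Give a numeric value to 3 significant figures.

Compute ⟨p⟩ and ⟨p²⟩ separately; (Δp)² = ⟨p²⟩ − ⟨p⟩².
Expand each integrand as polynomial × e^(−2αx²) and use ∫x^(2j)·e^(−2αx²) dx = (2j−1)!!/(4α)^j · √(π/(2α)), odd powers → 0; here √(π/(2α)) = 0.97570. Differentiate with the product rule, d/dx e^(−αx²) = −2αx·e^(−αx²).
Normalization: ∫|Ψ|² dx = 0.14783.
⟨p⟩ = 0.0000 and ⟨p²⟩ = 4.9500.
(Δp)² = 4.9500 − (0.0000)² = 4.9500.

4.95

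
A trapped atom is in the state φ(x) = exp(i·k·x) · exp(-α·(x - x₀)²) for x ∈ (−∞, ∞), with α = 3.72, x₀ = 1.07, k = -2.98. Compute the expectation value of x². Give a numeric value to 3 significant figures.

1.21

⟨x²⟩ = ∫ x²·|φ|² dx / ∫|φ|² dx (integrals over the domain).
Gaussian moments (u = x − x₀): ∫u^(2j)·e^(−2αu²) du = (2j−1)!!/(4α)^j · √(π/(2α)), odd powers integrate to 0; here √(π/(2α)) = 0.64981.
State is unnormalized: ∫|φ|² dx = 0.64981, and ∫φ*·x²·φ dx = 0.78764, so ⟨x²⟩ = 0.78764 / 0.64981.
⟨x²⟩ = 1.2121.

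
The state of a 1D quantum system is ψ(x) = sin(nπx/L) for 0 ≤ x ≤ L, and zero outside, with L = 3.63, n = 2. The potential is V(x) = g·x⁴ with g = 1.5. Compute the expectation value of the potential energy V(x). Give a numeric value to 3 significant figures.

45.7

⟨V⟩ = ∫ V(x)·|ψ|² dx / ∫|ψ|² dx.
With sin²θ = (1 − cos2θ)/2 on 0 ≤ x ≤ L: ∫sin²(nπx/L) dx = L/2, ∫x·sin²(nπx/L) dx = L²/4, ∫x²·sin²(nπx/L) dx = L³·(1/6 − 1/(4n²π²)); higher powers xᵏ the same way, integrating xᵏ·cos(2nπx/L) by parts.
State is unnormalized: ∫|ψ|² dx = 1.8150, and ∫ψ*·V(x)·ψ dx = 83.023, so ⟨V⟩ = 83.023 / 1.8150.
⟨V⟩ = 45.743.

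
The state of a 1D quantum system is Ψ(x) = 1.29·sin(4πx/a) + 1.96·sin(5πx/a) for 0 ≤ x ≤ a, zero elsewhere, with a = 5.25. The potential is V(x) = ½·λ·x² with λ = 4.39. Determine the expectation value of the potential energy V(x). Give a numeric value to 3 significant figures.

8.90

⟨V⟩ = ∫ V(x)·|Ψ|² dx / ∫|Ψ|² dx.
On 0 ≤ x ≤ a (j ≠ l): ∫sin²(jπx/a) dx = a/2, ∫sin(jπx/a)·sin(lπx/a) dx = 0; diagonal moments ∫x·sin²(jπx/a) dx = a²/4, ∫x²·sin²(jπx/a) dx = a³·(1/6 − 1/(4j²π²)); cross terms ∫x·sin(jπx/a)·sin(lπx/a) dx = 0 for j + l even and −4jla²/(π²(j² − l²)²) for j + l odd, ∫x²·sin(jπx/a)·sin(lπx/a) dx = (−1)^(j+l)·4jla³/(π²(j² − l²)²); higher powers the same way via product-to-sum and parts.
State is unnormalized: ∫|Ψ|² dx = 14.452, and ∫Ψ*·V(x)·Ψ dx = 128.65, so ⟨V⟩ = 128.65 / 14.452.
⟨V⟩ = 8.9019.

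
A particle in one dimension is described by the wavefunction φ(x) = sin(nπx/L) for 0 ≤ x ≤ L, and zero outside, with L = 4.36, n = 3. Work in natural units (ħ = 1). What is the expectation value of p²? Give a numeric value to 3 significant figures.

p² φ = −ħ² d²φ/dx²; ⟨p²⟩ = −ħ² ∫ φ*·φ'' dx / ∫|φ|² dx.
d/dx sin(nπx/L) = (nπ/L)·cos(nπx/L) and d²/dx² sin(nπx/L) = −(nπ/L)²·sin(nπx/L); on 0 ≤ x ≤ L, ∫sin²(nπx/L) dx = L/2 and ∫sin(nπx/L)·cos(nπx/L) dx = 0.
State is unnormalized: ∫|φ|² dx = 2.1800, and ∫φ*·(−ħ² φ'') dx = 10.187, so ⟨p²⟩ = 10.187 / 2.1800.
⟨p²⟩ = 4.6727.

4.67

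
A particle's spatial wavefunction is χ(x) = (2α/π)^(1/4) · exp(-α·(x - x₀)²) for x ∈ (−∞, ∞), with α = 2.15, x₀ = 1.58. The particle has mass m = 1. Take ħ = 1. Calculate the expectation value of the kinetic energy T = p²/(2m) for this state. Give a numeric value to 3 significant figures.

T = −(ħ²/2m) d²/dx², so ⟨T⟩ = −(ħ²/2m) ∫ χ*·χ'' dx; with m = 1.
Gaussian moments (u = x − x₀): ∫u^(2j)·e^(−2αu²) du = (2j−1)!!/(4α)^j · √(π/(2α)), odd powers integrate to 0; here √(π/(2α)) = 0.85475. Derivatives: d/dx e^(−αu²) = −2αu·e^(−αu²), d²/dx² e^(−αu²) = (4α²u² − 2α)·e^(−αu²).
⟨T⟩ = 1.0750.

1.08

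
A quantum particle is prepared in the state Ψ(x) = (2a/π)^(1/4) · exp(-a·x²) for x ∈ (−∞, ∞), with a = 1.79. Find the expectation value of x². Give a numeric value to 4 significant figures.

0.1397

⟨x²⟩ = ∫ x²·|Ψ|² dx (integrals over the domain).
Gaussian moments: ∫x^(2j)·e^(−2ax²) dx = (2j−1)!!/(4a)^j · √(π/(2a)), odd powers integrate to 0; here √(π/(2a)) = 0.93677.
⟨x²⟩ = 0.13966.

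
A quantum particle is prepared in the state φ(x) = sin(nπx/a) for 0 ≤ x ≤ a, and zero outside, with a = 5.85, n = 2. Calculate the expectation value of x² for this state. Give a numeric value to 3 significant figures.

11.0

⟨x²⟩ = ∫ x²·|φ|² dx / ∫|φ|² dx (integrals over the domain).
With sin²θ = (1 − cos2θ)/2 on 0 ≤ x ≤ a: ∫sin²(nπx/a) dx = a/2, ∫x·sin²(nπx/a) dx = a²/4, ∫x²·sin²(nπx/a) dx = a³·(1/6 − 1/(4n²π²)); higher powers xᵏ the same way, integrating xᵏ·cos(2nπx/a) by parts.
State is unnormalized: ∫|φ|² dx = 2.9250, and ∫φ*·x²·φ dx = 32.099, so ⟨x²⟩ = 32.099 / 2.9250.
⟨x²⟩ = 10.974.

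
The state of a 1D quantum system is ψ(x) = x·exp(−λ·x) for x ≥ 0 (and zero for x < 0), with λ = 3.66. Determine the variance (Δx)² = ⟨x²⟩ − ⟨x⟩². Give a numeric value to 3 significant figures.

0.0560

Compute ⟨x⟩ and ⟨x²⟩ separately, then (Δx)² = ⟨x²⟩ − ⟨x⟩².
Every integrand reduces to terms xʲ·e^(−2λx) on [0, ∞); use ∫₀^∞ xʲ·e^(−2λx) dx = j!/(2λ)^(j+1).
Normalization: ∫|ψ|² dx = 0.0050991.
⟨x⟩ = 0.40984 and ⟨x²⟩ = 0.22395.
(Δx)² = 0.22395 − (0.40984)² = 0.055989.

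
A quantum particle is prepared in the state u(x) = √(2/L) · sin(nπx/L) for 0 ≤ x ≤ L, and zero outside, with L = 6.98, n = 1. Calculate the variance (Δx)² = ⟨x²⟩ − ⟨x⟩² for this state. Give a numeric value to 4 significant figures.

1.592

Compute ⟨x⟩ and ⟨x²⟩ separately, then (Δx)² = ⟨x²⟩ − ⟨x⟩².
With sin²θ = (1 − cos2θ)/2 on 0 ≤ x ≤ L: ∫sin²(nπx/L) dx = L/2, ∫x·sin²(nπx/L) dx = L²/4, ∫x²·sin²(nπx/L) dx = L³·(1/6 − 1/(4n²π²)); higher powers xᵏ the same way, integrating xᵏ·cos(2nπx/L) by parts.
⟨x⟩ = 3.4900 and ⟨x²⟩ = 13.772.
(Δx)² = 13.772 − (3.4900)² = 1.5918.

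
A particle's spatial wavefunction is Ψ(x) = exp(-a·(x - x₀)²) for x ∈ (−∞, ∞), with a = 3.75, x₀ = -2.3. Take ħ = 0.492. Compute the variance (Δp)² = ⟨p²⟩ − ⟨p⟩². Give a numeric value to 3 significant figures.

Compute ⟨p⟩ and ⟨p²⟩ separately; (Δp)² = ⟨p²⟩ − ⟨p⟩².
Gaussian moments (u = x − x₀): ∫u^(2j)·e^(−2au²) du = (2j−1)!!/(4a)^j · √(π/(2a)), odd powers integrate to 0; here √(π/(2a)) = 0.64721. Derivatives: d/dx e^(−au²) = −2au·e^(−au²), d²/dx² e^(−au²) = (4a²u² − 2a)·e^(−au²).
Normalization: ∫|Ψ|² dx = 0.64721.
⟨p⟩ = 0.0000 and ⟨p²⟩ = 0.90774.
(Δp)² = 0.90774 − (0.0000)² = 0.90774.

0.908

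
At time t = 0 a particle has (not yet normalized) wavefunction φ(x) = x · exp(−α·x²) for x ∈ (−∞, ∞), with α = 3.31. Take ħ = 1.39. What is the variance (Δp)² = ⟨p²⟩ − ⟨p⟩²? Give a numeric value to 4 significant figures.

Compute ⟨p⟩ and ⟨p²⟩ separately; (Δp)² = ⟨p²⟩ − ⟨p⟩².
Expand each integrand as polynomial × e^(−2αx²) and use ∫x^(2j)·e^(−2αx²) dx = (2j−1)!!/(4α)^j · √(π/(2α)), odd powers → 0; here √(π/(2α)) = 0.68888. Differentiate with the product rule, d/dx e^(−αx²) = −2αx·e^(−αx²).
Normalization: ∫|φ|² dx = 0.052030.
⟨p⟩ = 0.0000 and ⟨p²⟩ = 19.186.
(Δp)² = 19.186 − (0.0000)² = 19.186.

19.19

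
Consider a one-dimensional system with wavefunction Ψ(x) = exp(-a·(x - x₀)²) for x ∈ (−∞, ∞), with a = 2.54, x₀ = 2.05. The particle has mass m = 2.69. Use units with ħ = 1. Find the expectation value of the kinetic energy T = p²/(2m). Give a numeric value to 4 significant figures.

0.4721

T = −(ħ²/2m) d²/dx², so ⟨T⟩ = −(ħ²/2m) ∫ Ψ*·Ψ'' dx / ∫|Ψ|² dx; with m = 2.69.
Gaussian moments (u = x − x₀): ∫u^(2j)·e^(−2au²) du = (2j−1)!!/(4a)^j · √(π/(2a)), odd powers integrate to 0; here √(π/(2a)) = 0.78640. Derivatives: d/dx e^(−au²) = −2au·e^(−au²), d²/dx² e^(−au²) = (4a²u² − 2a)·e^(−au²).
State is unnormalized: ∫|Ψ|² dx = 0.78640, and ∫Ψ*·(−ħ²/2m · Ψ'') dx = 0.37127, so ⟨T⟩ = 0.37127 / 0.78640.
⟨T⟩ = 0.47212.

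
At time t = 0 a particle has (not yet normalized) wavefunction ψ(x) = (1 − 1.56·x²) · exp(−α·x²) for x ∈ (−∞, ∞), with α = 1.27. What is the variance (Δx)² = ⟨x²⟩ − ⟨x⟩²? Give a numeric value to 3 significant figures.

Compute ⟨x⟩ and ⟨x²⟩ separately, then (Δx)² = ⟨x²⟩ − ⟨x⟩².
Expand each integrand as polynomial × e^(−2αx²) and use ∫x^(2j)·e^(−2αx²) dx = (2j−1)!!/(4α)^j · √(π/(2α)), odd powers → 0; here √(π/(2α)) = 1.1121.
Normalization: ∫|ψ|² dx = 0.74372.
⟨x⟩ = 0.0000 and ⟨x²⟩ = 0.16838.
(Δx)² = 0.16838 − (0.0000)² = 0.16838.

0.168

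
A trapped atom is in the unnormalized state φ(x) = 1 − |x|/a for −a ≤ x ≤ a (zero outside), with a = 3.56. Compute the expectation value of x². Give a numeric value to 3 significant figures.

1.27

⟨x²⟩ = ∫ x²·|φ|² dx / ∫|φ|² dx (integrals over the domain).
φ is even, so ∫ over [−a, a] = 2∫₀ᵃ with φ = 1 − x/a there: ∫₀ᵃ (1 − x/a)² dx = a/3, ∫₀ᵃ x²(1 − x/a)² dx = a³/30, ∫₀ᵃ x⁴(1 − x/a)² dx = a⁵/105.
State is unnormalized: ∫|φ|² dx = 2.3733, and ∫φ*·x²·φ dx = 3.0079, so ⟨x²⟩ = 3.0079 / 2.3733.
⟨x²⟩ = 1.2674.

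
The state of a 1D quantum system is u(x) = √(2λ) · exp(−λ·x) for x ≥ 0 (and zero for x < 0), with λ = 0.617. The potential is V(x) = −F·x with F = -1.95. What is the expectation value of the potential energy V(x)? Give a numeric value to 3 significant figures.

1.58

⟨V⟩ = ∫ V(x)·|u|² dx.
Every integrand reduces to terms xʲ·e^(−2λx) on [0, ∞); use ∫₀^∞ xʲ·e^(−2λx) dx = j!/(2λ)^(j+1).
⟨V⟩ = 1.5802.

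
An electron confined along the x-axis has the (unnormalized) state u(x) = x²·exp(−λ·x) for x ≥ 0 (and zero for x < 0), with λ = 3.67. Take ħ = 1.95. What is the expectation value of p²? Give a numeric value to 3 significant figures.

p² u = −ħ² d²u/dx²; ⟨p²⟩ = −ħ² ∫ u*·u'' dx / ∫|u|² dx.
Differentiate x²·exp(−λ·x) with the product rule; every integrand then reduces to terms xʲ·e^(−2λx) on [0, ∞), with ∫₀^∞ xʲ·e^(−2λx) dx = j!/(2λ)^(j+1).
State is unnormalized: ∫|u|² dx = 0.0011265, and ∫u*·(−ħ² u'') dx = 0.019231, so ⟨p²⟩ = 0.019231 / 0.0011265.
⟨p²⟩ = 17.072.

17.1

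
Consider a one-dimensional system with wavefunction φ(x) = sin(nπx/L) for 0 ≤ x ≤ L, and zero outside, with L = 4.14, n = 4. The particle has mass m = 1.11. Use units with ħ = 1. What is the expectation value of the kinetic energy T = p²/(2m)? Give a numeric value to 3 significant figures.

4.15

T = −(ħ²/2m) d²/dx², so ⟨T⟩ = −(ħ²/2m) ∫ φ*·φ'' dx / ∫|φ|² dx; with m = 1.11.
d/dx sin(nπx/L) = (nπ/L)·cos(nπx/L) and d²/dx² sin(nπx/L) = −(nπ/L)²·sin(nπx/L); on 0 ≤ x ≤ L, ∫sin²(nπx/L) dx = L/2 and ∫sin(nπx/L)·cos(nπx/L) dx = 0.
State is unnormalized: ∫|φ|² dx = 2.0700, and ∫φ*·(−ħ²/2m · φ'') dx = 8.5909, so ⟨T⟩ = 8.5909 / 2.0700.
⟨T⟩ = 4.1502.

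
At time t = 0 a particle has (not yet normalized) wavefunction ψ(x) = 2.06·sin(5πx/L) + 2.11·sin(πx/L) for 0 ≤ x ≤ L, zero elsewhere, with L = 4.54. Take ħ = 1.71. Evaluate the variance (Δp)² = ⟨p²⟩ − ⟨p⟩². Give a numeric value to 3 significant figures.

Compute ⟨p⟩ and ⟨p²⟩ separately; (Δp)² = ⟨p²⟩ − ⟨p⟩².
d²/dx² sin(jπx/L) = −(jπ/L)²·sin(jπx/L); on 0 ≤ x ≤ L, ∫sin²(jπx/L) dx = L/2 and ∫sin(jπx/L)·sin(lπx/L) dx = 0 for j ≠ l, so only diagonal terms survive in ∫|ψ|² and ∫ψ·ψ″; ∫ψ·ψ′ dx = [ψ²/2] between the walls = 0.
Normalization: ∫|ψ|² dx = 19.739.
⟨p⟩ = 0.0000 and ⟨p²⟩ = 17.799.
(Δp)² = 17.799 − (0.0000)² = 17.799.

17.8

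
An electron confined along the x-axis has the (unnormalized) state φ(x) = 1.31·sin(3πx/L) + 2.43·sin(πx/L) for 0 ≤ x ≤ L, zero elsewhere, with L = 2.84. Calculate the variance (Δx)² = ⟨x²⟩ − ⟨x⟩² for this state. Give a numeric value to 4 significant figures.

Compute ⟨x⟩ and ⟨x²⟩ separately, then (Δx)² = ⟨x²⟩ − ⟨x⟩².
On 0 ≤ x ≤ L (j ≠ l): ∫sin²(jπx/L) dx = L/2, ∫sin(jπx/L)·sin(lπx/L) dx = 0; diagonal moments ∫x·sin²(jπx/L) dx = L²/4, ∫x²·sin²(jπx/L) dx = L³·(1/6 − 1/(4j²π²)); cross terms ∫x·sin(jπx/L)·sin(lπx/L) dx = 0 for j + l even and −4jlL²/(π²(j² − l²)²) for j + l odd, ∫x²·sin(jπx/L)·sin(lπx/L) dx = (−1)^(j+l)·4jlL³/(π²(j² − l²)²); higher powers the same way via product-to-sum and parts.
Normalization: ∫|φ|² dx = 10.822.
⟨x⟩ = 1.4200 and ⟨x²⟩ = 2.6177.
(Δx)² = 2.6177 − (1.4200)² = 0.60133.

0.6013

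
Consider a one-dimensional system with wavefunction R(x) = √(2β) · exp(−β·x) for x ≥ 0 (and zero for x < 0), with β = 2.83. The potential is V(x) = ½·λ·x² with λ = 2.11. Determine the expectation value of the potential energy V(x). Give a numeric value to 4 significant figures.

⟨V⟩ = ∫ V(x)·|R|² dx.
Every integrand reduces to terms xʲ·e^(−2βx) on [0, ∞); use ∫₀^∞ xʲ·e^(−2βx) dx = j!/(2β)^(j+1).
⟨V⟩ = 0.065864.

0.06586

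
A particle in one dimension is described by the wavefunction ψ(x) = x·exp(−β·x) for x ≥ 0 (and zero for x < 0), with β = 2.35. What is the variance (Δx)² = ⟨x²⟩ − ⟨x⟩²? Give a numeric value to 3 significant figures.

Compute ⟨x⟩ and ⟨x²⟩ separately, then (Δx)² = ⟨x²⟩ − ⟨x⟩².
Every integrand reduces to terms xʲ·e^(−2βx) on [0, ∞); use ∫₀^∞ xʲ·e^(−2βx) dx = j!/(2β)^(j+1).
Normalization: ∫|ψ|² dx = 0.019264.
⟨x⟩ = 0.63830 and ⟨x²⟩ = 0.54323.
(Δx)² = 0.54323 − (0.63830)² = 0.13581.

0.136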